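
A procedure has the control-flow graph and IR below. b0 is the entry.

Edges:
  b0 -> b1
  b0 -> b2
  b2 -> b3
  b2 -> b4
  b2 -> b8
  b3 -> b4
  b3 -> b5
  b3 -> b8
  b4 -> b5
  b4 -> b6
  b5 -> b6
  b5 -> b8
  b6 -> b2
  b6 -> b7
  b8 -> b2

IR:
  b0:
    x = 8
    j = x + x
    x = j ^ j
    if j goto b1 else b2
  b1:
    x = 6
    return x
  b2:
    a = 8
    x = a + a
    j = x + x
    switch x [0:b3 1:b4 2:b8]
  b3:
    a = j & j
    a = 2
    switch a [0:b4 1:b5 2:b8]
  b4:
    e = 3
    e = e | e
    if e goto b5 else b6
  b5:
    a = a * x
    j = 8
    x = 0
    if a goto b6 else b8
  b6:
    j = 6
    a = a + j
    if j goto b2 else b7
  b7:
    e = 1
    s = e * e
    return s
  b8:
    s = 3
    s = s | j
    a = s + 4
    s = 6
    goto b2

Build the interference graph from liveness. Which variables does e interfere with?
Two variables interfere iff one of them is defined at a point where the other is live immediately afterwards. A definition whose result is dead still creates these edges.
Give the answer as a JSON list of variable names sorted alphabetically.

Answer: ["a", "x"]

Working:
Per-block:
  b0: {j,x} / ∅
  b1: {x} / ∅
  b2: {a,j,x} / ∅
  b3: {a} / {j}
  b4: {e} / ∅
  b5: {a,j,x} / {a,x}
  b6: {a,j} / {a}
  b7: {e,s} / ∅
  b8: {a,s} / {j}

Liveness:
  b0 li=∅ lo=∅
  b1 li=∅ lo=∅
  b2 li=∅ lo={a,j,x}
  b3 li={j,x} lo={a,j,x}
  b4 li={a,x} lo={a,x}
  b5 li={a,x} lo={a,j}
  b6 li={a} lo=∅
  b7 li=∅ lo=∅
  b8 li={j} lo=∅

Conflict graph:
  a↔{e,j,x}
  e↔{a,x}
  j↔{a,s,x}
  s↔{j}
  x↔{a,e,j}

N(e) = ["a", "x"]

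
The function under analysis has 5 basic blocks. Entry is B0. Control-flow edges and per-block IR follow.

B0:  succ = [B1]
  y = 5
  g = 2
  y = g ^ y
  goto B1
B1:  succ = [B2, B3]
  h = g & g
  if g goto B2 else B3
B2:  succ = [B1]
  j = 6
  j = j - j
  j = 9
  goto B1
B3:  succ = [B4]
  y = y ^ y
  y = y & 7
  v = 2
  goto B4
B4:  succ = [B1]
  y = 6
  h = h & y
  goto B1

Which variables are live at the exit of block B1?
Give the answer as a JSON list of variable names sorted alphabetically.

Answer: ["g", "h", "y"]

Derivation:
def/use:
  B0: {g,y} / ∅
  B1: {h} / {g}
  B2: {j} / ∅
  B3: {v,y} / {y}
  B4: {h,y} / {h}

Backward fixpoint:
  B0: in=∅ out={g,y}
  B1: in={g,y} out={g,h,y}
  B2: in={g,y} out={g,y}
  B3: in={g,h,y} out={g,h}
  B4: in={g,h} out={g,y}

live-out(B1) = ["g", "h", "y"]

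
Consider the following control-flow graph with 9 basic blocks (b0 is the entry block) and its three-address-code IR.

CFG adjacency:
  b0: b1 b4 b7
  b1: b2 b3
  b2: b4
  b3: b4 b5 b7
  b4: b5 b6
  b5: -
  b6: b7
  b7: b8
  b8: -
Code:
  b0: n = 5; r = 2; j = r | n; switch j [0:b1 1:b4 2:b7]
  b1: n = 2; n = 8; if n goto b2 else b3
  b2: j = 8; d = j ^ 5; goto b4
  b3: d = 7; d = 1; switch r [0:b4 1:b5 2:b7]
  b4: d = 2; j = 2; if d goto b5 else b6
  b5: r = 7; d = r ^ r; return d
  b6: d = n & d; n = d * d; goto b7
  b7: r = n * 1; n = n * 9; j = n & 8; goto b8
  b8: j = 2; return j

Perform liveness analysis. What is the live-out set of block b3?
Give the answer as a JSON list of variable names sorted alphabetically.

Answer: ["n"]

Working:
Block summaries:
  b0 def {j,n,r} use ∅
  b1 def {n} use ∅
  b2 def {d,j} use ∅
  b3 def {d} use {r}
  b4 def {d,j} use ∅
  b5 def {d,r} use ∅
  b6 def {d,n} use {d,n}
  b7 def {j,n,r} use {n}
  b8 def {j} use ∅

Backward fixpoint:
  live b0: ∅→{n,r}
  live b1: {r}→{n,r}
  live b2: {n}→{n}
  live b3: {n,r}→{n}
  live b4: {n}→{d,n}
  live b5: ∅→∅
  live b6: {d,n}→{n}
  live b7: {n}→∅
  live b8: ∅→∅

live-out(b3) = ["n"]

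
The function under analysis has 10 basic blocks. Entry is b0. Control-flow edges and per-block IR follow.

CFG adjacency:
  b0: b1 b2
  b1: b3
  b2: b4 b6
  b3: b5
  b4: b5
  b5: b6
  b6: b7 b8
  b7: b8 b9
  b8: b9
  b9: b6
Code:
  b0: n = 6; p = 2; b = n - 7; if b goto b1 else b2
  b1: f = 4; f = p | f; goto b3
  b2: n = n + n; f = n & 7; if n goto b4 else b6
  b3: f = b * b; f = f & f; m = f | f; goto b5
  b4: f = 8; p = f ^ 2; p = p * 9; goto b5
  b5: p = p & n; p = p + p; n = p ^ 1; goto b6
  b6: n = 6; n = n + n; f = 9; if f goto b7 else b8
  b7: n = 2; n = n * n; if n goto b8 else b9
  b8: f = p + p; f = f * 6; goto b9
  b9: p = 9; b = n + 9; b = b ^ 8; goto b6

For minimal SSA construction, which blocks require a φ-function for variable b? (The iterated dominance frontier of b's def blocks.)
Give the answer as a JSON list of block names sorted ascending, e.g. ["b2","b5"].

Answer: ["b6"]

Working:
idom tree: b1←b0 b2←b0 b3←b1 b4←b2 b5←b0 b6←b0 b7←b6 b8←b6 b9←b6
Join-block Dom:
  b5: preds {b3,b4}: {b0,b1,b3} ∩ {b0,b2,b4} = {b0}; idom=b0
  b6: preds {b2,b5,b9}: {b0,b2} ∩ {b0,b5} ∩ {b0,b6,b9} = {b0}; idom=b0
  b8: preds {b6,b7}: {b0,b6} ∩ {b0,b6,b7} = {b0,b6}; idom=b6
  b9: preds {b7,b8}: {b0,b6,b7} ∩ {b0,b6,b8} = {b0,b6}; idom=b6

DF walk-up:
  join b5 pred b3: b3→b1 stop@b0
  join b5 pred b4: b4→b2 stop@b0
  join b6 pred b2: b2 stop@b0
  join b6 pred b5: b5 stop@b0
  join b6 pred b9: b9→b6 stop@b0
  join b8 pred b6: · stop@b6
  join b8 pred b7: b7 stop@b6
  join b9 pred b7: b7 stop@b6
  join b9 pred b8: b8 stop@b6
  b0 → ∅
  b1 → {b5}
  b2 → {b5,b6}
  b3 → {b5}
  b4 → {b5}
  b5 → {b6}
  b6 → {b6}
  b7 → {b8,b9}
  b8 → {b9}
  b9 → {b6}

φ for b: defs {b0,b9}
  DF⁺ = {b6}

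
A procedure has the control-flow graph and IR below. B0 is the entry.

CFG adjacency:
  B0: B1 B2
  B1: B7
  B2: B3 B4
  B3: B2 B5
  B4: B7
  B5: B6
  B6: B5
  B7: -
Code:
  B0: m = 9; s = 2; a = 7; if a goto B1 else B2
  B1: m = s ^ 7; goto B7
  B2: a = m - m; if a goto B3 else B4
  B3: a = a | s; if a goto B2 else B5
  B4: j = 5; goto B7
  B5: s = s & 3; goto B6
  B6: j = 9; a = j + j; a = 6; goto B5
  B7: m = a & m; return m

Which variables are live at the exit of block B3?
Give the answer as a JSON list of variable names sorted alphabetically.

Per-block:
  B0 def {a,m,s} use ∅
  B1 def {m} use {s}
  B2 def {a} use {m}
  B3 def {a} use {a,s}
  B4 def {j} use ∅
  B5 def {s} use {s}
  B6 def {a,j} use ∅
  B7 def {m} use {a,m}

Backward fixpoint:
  live B0: ∅→{a,m,s}
  live B1: {a,s}→{a,m}
  live B2: {m,s}→{a,m,s}
  live B3: {a,m,s}→{m,s}
  live B4: {a,m}→{a,m}
  live B5: {s}→{s}
  live B6: {s}→{s}
  live B7: {a,m}→∅

live-out(B3) = ["m", "s"]

Answer: ["m", "s"]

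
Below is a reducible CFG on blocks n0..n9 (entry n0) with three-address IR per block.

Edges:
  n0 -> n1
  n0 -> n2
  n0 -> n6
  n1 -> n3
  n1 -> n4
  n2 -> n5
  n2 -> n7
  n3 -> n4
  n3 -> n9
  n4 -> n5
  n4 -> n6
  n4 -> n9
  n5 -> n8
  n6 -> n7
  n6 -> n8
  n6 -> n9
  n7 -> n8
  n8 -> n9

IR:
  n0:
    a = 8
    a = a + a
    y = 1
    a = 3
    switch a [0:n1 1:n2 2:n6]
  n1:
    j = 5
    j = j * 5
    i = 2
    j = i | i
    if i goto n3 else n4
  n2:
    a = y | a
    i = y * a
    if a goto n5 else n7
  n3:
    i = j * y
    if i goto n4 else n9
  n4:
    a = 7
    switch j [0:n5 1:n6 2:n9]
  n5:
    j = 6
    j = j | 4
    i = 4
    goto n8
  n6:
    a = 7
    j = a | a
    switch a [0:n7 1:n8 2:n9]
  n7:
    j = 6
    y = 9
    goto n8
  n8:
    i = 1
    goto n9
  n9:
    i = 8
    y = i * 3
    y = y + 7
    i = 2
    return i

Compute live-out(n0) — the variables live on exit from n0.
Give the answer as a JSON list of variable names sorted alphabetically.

Block summaries:
  n0 def {a,y} use ∅
  n1 def {i,j} use ∅
  n2 def {a,i} use {a,y}
  n3 def {i} use {j,y}
  n4 def {a} use {j}
  n5 def {i,j} use ∅
  n6 def {a,j} use ∅
  n7 def {j,y} use ∅
  n8 def {i} use ∅
  n9 def {i,y} use ∅

Backward fixpoint:
  live n0: ∅→{a,y}
  live n1: {y}→{j,y}
  live n2: {a,y}→∅
  live n3: {j,y}→{j}
  live n4: {j}→∅
  live n5: ∅→∅
  live n6: ∅→∅
  live n7: ∅→∅
  live n8: ∅→∅
  live n9: ∅→∅

live-out(n0) = ["a", "y"]

Answer: ["a", "y"]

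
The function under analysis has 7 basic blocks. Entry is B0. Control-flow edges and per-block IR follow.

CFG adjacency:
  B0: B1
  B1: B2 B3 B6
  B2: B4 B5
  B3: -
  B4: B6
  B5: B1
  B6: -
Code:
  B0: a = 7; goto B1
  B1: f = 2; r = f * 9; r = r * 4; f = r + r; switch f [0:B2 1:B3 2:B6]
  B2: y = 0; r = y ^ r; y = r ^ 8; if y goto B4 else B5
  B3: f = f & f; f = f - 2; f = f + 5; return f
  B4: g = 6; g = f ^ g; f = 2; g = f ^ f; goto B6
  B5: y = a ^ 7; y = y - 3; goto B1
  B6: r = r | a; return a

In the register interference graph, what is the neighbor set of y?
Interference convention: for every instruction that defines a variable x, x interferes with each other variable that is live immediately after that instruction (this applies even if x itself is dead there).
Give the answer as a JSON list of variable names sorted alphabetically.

Answer: ["a", "f", "r"]

Working:
def/use:
  B0 def {a} use ∅
  B1 def {f,r} use ∅
  B2 def {r,y} use {r}
  B3 def {f} use {f}
  B4 def {f,g} use {f}
  B5 def {y} use {a}
  B6 def {r} use {a,r}

Liveness:
  live B0: ∅→{a}
  live B1: {a}→{a,f,r}
  live B2: {a,f,r}→{a,f,r}
  live B3: {f}→∅
  live B4: {a,f,r}→{a,r}
  live B5: {a}→{a}
  live B6: {a,r}→∅

Interfere edges:
  a — {f,g,r,y}
  f — {a,g,r,y}
  g — {a,f,r}
  r — {a,f,g,y}
  y — {a,f,r}

N(y) = ["a", "f", "r"]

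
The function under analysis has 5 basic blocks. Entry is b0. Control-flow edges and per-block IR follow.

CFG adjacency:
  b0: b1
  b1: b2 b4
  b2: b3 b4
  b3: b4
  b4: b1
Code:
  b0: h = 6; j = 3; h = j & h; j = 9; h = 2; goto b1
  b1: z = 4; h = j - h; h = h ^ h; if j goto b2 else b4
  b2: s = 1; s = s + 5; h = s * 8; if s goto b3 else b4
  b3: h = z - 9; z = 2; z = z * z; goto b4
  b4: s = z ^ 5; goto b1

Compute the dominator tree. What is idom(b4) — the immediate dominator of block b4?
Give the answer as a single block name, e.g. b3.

Answer: b1

Derivation:
idom tree: b1←b0 b2←b1 b3←b2 b4←b1
Dom∩ at merges:
  b1: preds {b0,b4}: {b0} ∩ {b0,b1,b4} = {b0}; idom=b0
  b4: preds {b1,b2,b3}: {b0,b1} ∩ {b0,b1,b2} ∩ {b0,b1,b2,b3} = {b0,b1}; idom=b1

idom(b4) = b1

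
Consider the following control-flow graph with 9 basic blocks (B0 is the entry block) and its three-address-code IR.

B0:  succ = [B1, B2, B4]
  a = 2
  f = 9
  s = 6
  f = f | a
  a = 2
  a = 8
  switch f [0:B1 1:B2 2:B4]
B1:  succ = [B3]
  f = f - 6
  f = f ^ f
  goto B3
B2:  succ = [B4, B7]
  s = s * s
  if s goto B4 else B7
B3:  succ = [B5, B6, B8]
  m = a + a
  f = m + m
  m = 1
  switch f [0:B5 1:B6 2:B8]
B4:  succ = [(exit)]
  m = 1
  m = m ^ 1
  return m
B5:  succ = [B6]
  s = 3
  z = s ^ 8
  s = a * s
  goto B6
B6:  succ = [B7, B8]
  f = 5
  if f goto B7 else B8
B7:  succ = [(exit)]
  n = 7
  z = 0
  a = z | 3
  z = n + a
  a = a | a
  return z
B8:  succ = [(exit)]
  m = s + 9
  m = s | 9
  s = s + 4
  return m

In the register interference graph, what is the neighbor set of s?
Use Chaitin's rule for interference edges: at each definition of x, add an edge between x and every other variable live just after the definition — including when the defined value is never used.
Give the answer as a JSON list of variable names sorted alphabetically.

Per-block:
  B0: {a,f,s} / ∅
  B1: {f} / {f}
  B2: {s} / {s}
  B3: {f,m} / {a}
  B4: {m} / ∅
  B5: {s,z} / {a}
  B6: {f} / ∅
  B7: {a,n,z} / ∅
  B8: {m,s} / {s}

Backward fixpoint:
  B0: in=∅ out={a,f,s}
  B1: in={a,f,s} out={a,s}
  B2: in={s} out=∅
  B3: in={a,s} out={a,s}
  B4: in=∅ out=∅
  B5: in={a} out={s}
  B6: in={s} out={s}
  B7: in=∅ out=∅
  B8: in={s} out=∅

Interference:
  a — {f,m,n,s,z}
  f — {a,m,s}
  m — {a,f,s}
  n — {a,z}
  s — {a,f,m,z}
  z — {a,n,s}

N(s) = ["a", "f", "m", "z"]

Answer: ["a", "f", "m", "z"]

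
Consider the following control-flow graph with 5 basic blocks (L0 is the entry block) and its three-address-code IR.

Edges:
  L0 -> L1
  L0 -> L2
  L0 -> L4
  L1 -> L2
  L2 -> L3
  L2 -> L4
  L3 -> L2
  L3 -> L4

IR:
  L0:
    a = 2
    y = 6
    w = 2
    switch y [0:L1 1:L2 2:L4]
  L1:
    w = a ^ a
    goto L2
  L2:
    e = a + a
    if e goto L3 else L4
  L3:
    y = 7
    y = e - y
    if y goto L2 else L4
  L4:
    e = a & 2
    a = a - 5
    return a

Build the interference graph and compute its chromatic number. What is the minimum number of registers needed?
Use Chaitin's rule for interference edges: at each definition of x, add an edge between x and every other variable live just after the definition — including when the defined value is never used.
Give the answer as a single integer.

Answer: 3

Derivation:
def/use:
  L0: {a,w,y} / ∅
  L1: {w} / {a}
  L2: {e} / {a}
  L3: {y} / {e}
  L4: {a,e} / {a}

Liveness:
  L0 li=∅ lo={a}
  L1 li={a} lo={a}
  L2 li={a} lo={a,e}
  L3 li={a,e} lo={a}
  L4 li={a} lo=∅

Interference:
  a: {e,w,y}
  e: {a,y}
  w: {a,y}
  y: {a,e,w}

Registers:
  lower bound: {a,e,y} mutually conflict ⇒ χ ≥ 3
  3-colouring: c0={a}  c1={y}  c2={e,w}
  χ = 3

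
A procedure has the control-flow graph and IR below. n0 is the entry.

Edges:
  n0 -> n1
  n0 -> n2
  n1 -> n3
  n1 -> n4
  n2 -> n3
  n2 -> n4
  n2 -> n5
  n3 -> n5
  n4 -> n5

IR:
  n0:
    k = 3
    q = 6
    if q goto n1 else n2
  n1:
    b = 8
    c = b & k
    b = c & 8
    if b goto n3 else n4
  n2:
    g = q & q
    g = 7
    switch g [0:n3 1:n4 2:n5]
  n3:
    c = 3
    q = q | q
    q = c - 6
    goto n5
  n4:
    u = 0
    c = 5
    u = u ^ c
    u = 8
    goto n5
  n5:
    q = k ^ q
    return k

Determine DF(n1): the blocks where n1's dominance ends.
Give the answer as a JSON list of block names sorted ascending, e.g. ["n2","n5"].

Answer: ["n3", "n4"]

Working:
idom tree: n1←n0 n2←n0 n3←n0 n4←n0 n5←n0
Join-block Dom:
  n3: preds {n1,n2}: {n0,n1} ∩ {n0,n2} = {n0}; idom=n0
  n4: preds {n1,n2}: {n0,n1} ∩ {n0,n2} = {n0}; idom=n0
  n5: preds {n2,n3,n4}: {n0,n2} ∩ {n0,n3} ∩ {n0,n4} = {n0}; idom=n0

Frontier:
  n3←n1: walk n1 to n0
  n3←n2: walk n2 to n0
  n4←n1: walk n1 to n0
  n4←n2: walk n2 to n0
  n5←n2: walk n2 to n0
  n5←n3: walk n3 to n0
  n5←n4: walk n4 to n0
  n0: DF=∅
  n1: DF={n3,n4}
  n2: DF={n3,n4,n5}
  n3: DF={n5}
  n4: DF={n5}
  n5: DF=∅

DF(n1) = ["n3", "n4"]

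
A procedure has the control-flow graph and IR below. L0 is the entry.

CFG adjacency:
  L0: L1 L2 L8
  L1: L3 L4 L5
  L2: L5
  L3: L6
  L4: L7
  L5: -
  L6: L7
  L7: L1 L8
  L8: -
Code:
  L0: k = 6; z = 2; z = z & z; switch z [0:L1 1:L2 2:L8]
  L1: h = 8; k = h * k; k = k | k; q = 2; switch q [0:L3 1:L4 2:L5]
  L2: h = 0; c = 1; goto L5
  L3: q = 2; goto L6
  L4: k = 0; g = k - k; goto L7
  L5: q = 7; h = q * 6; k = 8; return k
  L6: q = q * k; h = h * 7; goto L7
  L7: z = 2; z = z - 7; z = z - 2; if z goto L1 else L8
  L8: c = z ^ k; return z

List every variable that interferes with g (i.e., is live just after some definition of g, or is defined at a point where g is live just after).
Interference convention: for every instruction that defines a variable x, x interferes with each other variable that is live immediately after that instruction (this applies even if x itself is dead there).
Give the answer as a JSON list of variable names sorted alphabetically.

Answer: ["k"]

Analysis:
Per-block:
  L0 def {k,z} use ∅
  L1 def {h,k,q} use {k}
  L2 def {c,h} use ∅
  L3 def {q} use ∅
  L4 def {g,k} use ∅
  L5 def {h,k,q} use ∅
  L6 def {h,q} use {h,k,q}
  L7 def {z} use ∅
  L8 def {c} use {k,z}

Live sets:
  L0 li=∅ lo={k,z}
  L1 li={k} lo={h,k}
  L2 li=∅ lo=∅
  L3 li={h,k} lo={h,k,q}
  L4 li=∅ lo={k}
  L5 li=∅ lo=∅
  L6 li={h,k,q} lo={k}
  L7 li={k} lo={k,z}
  L8 li={k,z} lo=∅

Interfere edges:
  c: {z}
  g: {k}
  h: {k,q}
  k: {g,h,q,z}
  q: {h,k}
  z: {c,k}

N(g) = ["k"]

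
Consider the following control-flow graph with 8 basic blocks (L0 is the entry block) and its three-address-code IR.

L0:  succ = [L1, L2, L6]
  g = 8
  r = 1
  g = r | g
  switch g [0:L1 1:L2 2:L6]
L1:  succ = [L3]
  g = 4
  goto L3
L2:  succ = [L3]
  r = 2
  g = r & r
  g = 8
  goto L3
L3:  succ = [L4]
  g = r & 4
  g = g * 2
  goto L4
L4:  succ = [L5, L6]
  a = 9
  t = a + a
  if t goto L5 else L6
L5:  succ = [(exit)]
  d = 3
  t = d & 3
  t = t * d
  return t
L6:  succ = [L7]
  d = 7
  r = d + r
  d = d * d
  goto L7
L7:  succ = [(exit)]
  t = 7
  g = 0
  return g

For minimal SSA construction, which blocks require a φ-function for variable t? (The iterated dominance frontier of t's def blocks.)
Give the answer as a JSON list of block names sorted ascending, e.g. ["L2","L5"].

Answer: ["L6"]

Working:
idom tree: L1←L0 L2←L0 L3←L0 L4←L3 L5←L4 L6←L0 L7←L6
Join-block Dom:
  L3: preds {L1,L2}: {L0,L1} ∩ {L0,L2} = {L0}; idom=L0
  L6: preds {L0,L4}: {L0} ∩ {L0,L3,L4} = {L0}; idom=L0

Frontier:
  join L3 pred L1: L1 stop@L0
  join L3 pred L2: L2 stop@L0
  join L6 pred L0: · stop@L0
  join L6 pred L4: L4→L3 stop@L0
  DF(L0)=∅
  DF(L1)={L3}
  DF(L2)={L3}
  DF(L3)={L6}
  DF(L4)={L6}
  DF(L5)=∅
  DF(L6)=∅
  DF(L7)=∅

φ for t: defs {L4,L5,L7}
  DF⁺ = {L6}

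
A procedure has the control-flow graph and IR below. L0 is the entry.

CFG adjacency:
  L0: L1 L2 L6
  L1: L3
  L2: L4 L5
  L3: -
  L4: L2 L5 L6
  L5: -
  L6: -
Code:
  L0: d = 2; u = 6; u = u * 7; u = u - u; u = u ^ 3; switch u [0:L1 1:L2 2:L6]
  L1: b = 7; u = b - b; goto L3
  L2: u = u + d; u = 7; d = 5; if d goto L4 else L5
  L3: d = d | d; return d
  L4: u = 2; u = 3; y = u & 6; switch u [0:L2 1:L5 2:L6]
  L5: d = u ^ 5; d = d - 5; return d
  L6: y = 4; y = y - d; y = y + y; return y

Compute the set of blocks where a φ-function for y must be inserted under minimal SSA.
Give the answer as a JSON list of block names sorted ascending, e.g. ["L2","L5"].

idom tree: L1←L0 L2←L0 L3←L1 L4←L2 L5←L2 L6←L0
Dom at joins:
  L2: preds {L0,L4}: {L0} ∩ {L0,L2,L4} = {L0}; idom=L0
  L5: preds {L2,L4}: {L0,L2} ∩ {L0,L2,L4} = {L0,L2}; idom=L2
  L6: preds {L0,L4}: {L0} ∩ {L0,L2,L4} = {L0}; idom=L0

Frontier:
  join L2 pred L0: · stop@L0
  join L2 pred L4: L4→L2 stop@L0
  join L5 pred L2: · stop@L2
  join L5 pred L4: L4 stop@L2
  join L6 pred L0: · stop@L0
  join L6 pred L4: L4→L2 stop@L0
  L0: DF=∅
  L1: DF=∅
  L2: DF={L2,L6}
  L3: DF=∅
  L4: DF={L2,L5,L6}
  L5: DF=∅
  L6: DF=∅

φ for y: defs {L4,L6}
  DF⁺ = {L2,L5,L6}

Answer: ["L2", "L5", "L6"]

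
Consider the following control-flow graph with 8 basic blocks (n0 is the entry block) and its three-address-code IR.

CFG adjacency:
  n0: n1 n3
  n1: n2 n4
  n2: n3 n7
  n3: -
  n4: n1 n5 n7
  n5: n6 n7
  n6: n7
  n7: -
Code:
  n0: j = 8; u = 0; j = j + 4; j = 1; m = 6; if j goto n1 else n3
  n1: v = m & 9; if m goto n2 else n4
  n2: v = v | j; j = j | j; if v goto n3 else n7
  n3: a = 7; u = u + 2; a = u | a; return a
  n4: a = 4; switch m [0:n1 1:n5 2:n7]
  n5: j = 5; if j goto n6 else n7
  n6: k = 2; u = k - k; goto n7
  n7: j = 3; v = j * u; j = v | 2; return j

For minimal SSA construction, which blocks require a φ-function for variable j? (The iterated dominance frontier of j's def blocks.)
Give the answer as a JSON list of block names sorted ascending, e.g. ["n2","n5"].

idom tree: n1←n0 n2←n1 n3←n0 n4←n1 n5←n4 n6←n5 n7←n1
Join-block Dom:
  n1: preds {n0,n4}: {n0} ∩ {n0,n1,n4} = {n0}; idom=n0
  n3: preds {n0,n2}: {n0} ∩ {n0,n1,n2} = {n0}; idom=n0
  n7: preds {n2,n4,n5,n6}: {n0,n1,n2} ∩ {n0,n1,n4} ∩ {n0,n1,n4,n5} ∩ {n0,n1,n4,n5,n6} = {n0,n1}; idom=n1

DF walk-up:
  join n1 pred n0: · stop@n0
  join n1 pred n4: n4→n1 stop@n0
  join n3 pred n0: · stop@n0
  join n3 pred n2: n2→n1 stop@n0
  join n7 pred n2: n2 stop@n1
  join n7 pred n4: n4 stop@n1
  join n7 pred n5: n5→n4 stop@n1
  join n7 pred n6: n6→n5→n4 stop@n1
  DF(n0)=∅
  DF(n1)={n1,n3}
  DF(n2)={n3,n7}
  DF(n3)=∅
  DF(n4)={n1,n7}
  DF(n5)={n7}
  DF(n6)={n7}
  DF(n7)=∅

φ for j: defs {n0,n2,n5,n7}
  DF⁺ = {n3,n7}

Answer: ["n3", "n7"]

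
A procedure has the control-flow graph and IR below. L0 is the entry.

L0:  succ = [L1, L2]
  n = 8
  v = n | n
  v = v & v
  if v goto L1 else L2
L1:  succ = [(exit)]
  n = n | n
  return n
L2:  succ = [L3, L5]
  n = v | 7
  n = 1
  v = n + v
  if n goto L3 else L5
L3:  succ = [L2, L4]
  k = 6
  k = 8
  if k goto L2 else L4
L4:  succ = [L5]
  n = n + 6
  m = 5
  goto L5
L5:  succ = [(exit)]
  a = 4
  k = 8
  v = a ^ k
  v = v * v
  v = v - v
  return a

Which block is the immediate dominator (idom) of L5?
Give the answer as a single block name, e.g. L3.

Answer: L2

Analysis:
idom tree: L1←L0 L2←L0 L3←L2 L4←L3 L5←L2
Join-block Dom:
  L2: preds {L0,L3}: {L0} ∩ {L0,L2,L3} = {L0}; idom=L0
  L5: preds {L2,L4}: {L0,L2} ∩ {L0,L2,L3,L4} = {L0,L2}; idom=L2

idom(L5) = L2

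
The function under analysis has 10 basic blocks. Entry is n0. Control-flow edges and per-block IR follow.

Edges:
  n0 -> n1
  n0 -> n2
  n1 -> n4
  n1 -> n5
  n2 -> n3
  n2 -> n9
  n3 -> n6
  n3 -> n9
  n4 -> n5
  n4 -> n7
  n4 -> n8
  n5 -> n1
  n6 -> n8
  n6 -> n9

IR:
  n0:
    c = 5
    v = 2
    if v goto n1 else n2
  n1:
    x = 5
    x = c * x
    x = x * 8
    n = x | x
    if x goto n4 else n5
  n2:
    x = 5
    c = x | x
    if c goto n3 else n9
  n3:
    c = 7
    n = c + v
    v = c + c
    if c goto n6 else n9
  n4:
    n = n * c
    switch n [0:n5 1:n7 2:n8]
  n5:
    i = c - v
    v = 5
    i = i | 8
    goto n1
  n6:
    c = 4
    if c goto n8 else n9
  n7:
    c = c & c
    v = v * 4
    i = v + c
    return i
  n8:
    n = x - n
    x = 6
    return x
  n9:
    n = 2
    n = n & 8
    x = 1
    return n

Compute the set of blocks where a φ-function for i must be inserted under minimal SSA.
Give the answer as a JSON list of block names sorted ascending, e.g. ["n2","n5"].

Answer: ["n1", "n8"]

Derivation:
idom tree: n1←n0 n2←n0 n3←n2 n4←n1 n5←n1 n6←n3 n7←n4 n8←n0 n9←n2
Dom∩ at merges:
  n1: preds {n0,n5}: {n0} ∩ {n0,n1,n5} = {n0}; idom=n0
  n5: preds {n1,n4}: {n0,n1} ∩ {n0,n1,n4} = {n0,n1}; idom=n1
  n8: preds {n4,n6}: {n0,n1,n4} ∩ {n0,n2,n3,n6} = {n0}; idom=n0
  n9: preds {n2,n3,n6}: {n0,n2} ∩ {n0,n2,n3} ∩ {n0,n2,n3,n6} = {n0,n2}; idom=n2

DF derivation:
  n1←n0: walk · to n0
  n1←n5: walk n5→n1 to n0
  n5←n1: walk · to n1
  n5←n4: walk n4 to n1
  n8←n4: walk n4→n1 to n0
  n8←n6: walk n6→n3→n2 to n0
  n9←n2: walk · to n2
  n9←n3: walk n3 to n2
  n9←n6: walk n6→n3 to n2
  DF(n0)=∅
  DF(n1)={n1,n8}
  DF(n2)={n8}
  DF(n3)={n8,n9}
  DF(n4)={n5,n8}
  DF(n5)={n1}
  DF(n6)={n8,n9}
  DF(n7)=∅
  DF(n8)=∅
  DF(n9)=∅

φ for i: defs {n5,n7}
  DF⁺ = {n1,n8}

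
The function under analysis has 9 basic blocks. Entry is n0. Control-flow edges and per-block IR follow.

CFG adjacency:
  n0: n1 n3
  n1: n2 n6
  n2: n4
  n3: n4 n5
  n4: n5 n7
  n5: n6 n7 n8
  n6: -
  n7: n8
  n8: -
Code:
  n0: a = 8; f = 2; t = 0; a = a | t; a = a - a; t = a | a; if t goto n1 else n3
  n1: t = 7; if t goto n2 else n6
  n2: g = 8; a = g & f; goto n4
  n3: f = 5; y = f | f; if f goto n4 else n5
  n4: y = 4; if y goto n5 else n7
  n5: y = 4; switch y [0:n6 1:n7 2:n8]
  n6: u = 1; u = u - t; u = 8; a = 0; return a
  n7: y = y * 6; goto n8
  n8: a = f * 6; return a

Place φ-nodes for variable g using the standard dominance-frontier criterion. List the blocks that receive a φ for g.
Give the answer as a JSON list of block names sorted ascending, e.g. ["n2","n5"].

idom tree: n1←n0 n2←n1 n3←n0 n4←n0 n5←n0 n6←n0 n7←n0 n8←n0
Join-block Dom:
  n4: preds {n2,n3}: {n0,n1,n2} ∩ {n0,n3} = {n0}; idom=n0
  n5: preds {n3,n4}: {n0,n3} ∩ {n0,n4} = {n0}; idom=n0
  n6: preds {n1,n5}: {n0,n1} ∩ {n0,n5} = {n0}; idom=n0
  n7: preds {n4,n5}: {n0,n4} ∩ {n0,n5} = {n0}; idom=n0
  n8: preds {n5,n7}: {n0,n5} ∩ {n0,n7} = {n0}; idom=n0

Frontier:
  n4←n2: walk n2→n1 to n0
  n4←n3: walk n3 to n0
  n5←n3: walk n3 to n0
  n5←n4: walk n4 to n0
  n6←n1: walk n1 to n0
  n6←n5: walk n5 to n0
  n7←n4: walk n4 to n0
  n7←n5: walk n5 to n0
  n8←n5: walk n5 to n0
  n8←n7: walk n7 to n0
  n0: DF=∅
  n1: DF={n4,n6}
  n2: DF={n4}
  n3: DF={n4,n5}
  n4: DF={n5,n7}
  n5: DF={n6,n7,n8}
  n6: DF=∅
  n7: DF={n8}
  n8: DF=∅

φ for g: defs {n2}
  DF⁺ = {n4,n5,n6,n7,n8}

Answer: ["n4", "n5", "n6", "n7", "n8"]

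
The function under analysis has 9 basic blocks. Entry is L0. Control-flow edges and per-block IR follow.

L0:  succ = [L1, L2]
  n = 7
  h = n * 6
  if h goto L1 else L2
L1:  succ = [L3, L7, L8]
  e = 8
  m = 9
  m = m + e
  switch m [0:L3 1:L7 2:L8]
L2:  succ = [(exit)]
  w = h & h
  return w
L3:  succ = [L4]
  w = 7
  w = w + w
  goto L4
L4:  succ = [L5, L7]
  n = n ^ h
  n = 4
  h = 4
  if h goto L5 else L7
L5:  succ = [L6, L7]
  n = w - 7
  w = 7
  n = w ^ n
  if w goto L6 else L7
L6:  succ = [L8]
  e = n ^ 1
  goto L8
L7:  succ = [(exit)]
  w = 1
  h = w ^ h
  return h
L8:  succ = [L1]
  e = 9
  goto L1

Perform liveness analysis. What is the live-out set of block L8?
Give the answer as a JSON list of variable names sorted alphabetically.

Per-block:
  L0 def {h,n} use ∅
  L1 def {e,m} use ∅
  L2 def {w} use {h}
  L3 def {w} use ∅
  L4 def {h,n} use {h,n}
  L5 def {n,w} use {w}
  L6 def {e} use {n}
  L7 def {h,w} use {h}
  L8 def {e} use ∅

Backward fixpoint:
  live L0: ∅→{h,n}
  live L1: {h,n}→{h,n}
  live L2: {h}→∅
  live L3: {h,n}→{h,n,w}
  live L4: {h,n,w}→{h,w}
  live L5: {h,w}→{h,n}
  live L6: {h,n}→{h,n}
  live L7: {h}→∅
  live L8: {h,n}→{h,n}

live-out(L8) = ["h", "n"]

Answer: ["h", "n"]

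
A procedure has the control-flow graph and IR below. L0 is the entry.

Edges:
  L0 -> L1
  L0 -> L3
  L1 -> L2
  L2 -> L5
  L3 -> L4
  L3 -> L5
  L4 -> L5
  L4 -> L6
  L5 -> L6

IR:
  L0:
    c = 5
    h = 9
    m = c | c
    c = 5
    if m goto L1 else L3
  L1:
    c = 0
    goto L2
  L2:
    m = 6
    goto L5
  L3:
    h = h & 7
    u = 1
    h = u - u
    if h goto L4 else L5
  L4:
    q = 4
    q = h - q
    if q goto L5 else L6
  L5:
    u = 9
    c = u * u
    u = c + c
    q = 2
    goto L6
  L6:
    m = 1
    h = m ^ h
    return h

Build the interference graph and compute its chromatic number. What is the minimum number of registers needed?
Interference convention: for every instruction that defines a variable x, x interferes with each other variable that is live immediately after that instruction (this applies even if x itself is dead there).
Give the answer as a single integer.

Answer: 3

Working:
def/use:
  L0 def {c,h,m} use ∅
  L1 def {c} use ∅
  L2 def {m} use ∅
  L3 def {h,u} use {h}
  L4 def {q} use {h}
  L5 def {c,q,u} use ∅
  L6 def {h,m} use {h}

Liveness:
  L0: in=∅ out={h}
  L1: in={h} out={h}
  L2: in={h} out={h}
  L3: in={h} out={h}
  L4: in={h} out={h}
  L5: in={h} out={h}
  L6: in={h} out=∅

Interference:
  c: {h,m}
  h: {c,m,q,u}
  m: {c,h}
  q: {h}
  u: {h}

Registers:
  {c,h,m} pairwise interfere (3-clique) ⇒ χ ≥ 3
  assign c→r1 h→r0 m→r2 q→r1 u→r1 — no edge inside a register ⇒ χ ≤ 3
  χ = 3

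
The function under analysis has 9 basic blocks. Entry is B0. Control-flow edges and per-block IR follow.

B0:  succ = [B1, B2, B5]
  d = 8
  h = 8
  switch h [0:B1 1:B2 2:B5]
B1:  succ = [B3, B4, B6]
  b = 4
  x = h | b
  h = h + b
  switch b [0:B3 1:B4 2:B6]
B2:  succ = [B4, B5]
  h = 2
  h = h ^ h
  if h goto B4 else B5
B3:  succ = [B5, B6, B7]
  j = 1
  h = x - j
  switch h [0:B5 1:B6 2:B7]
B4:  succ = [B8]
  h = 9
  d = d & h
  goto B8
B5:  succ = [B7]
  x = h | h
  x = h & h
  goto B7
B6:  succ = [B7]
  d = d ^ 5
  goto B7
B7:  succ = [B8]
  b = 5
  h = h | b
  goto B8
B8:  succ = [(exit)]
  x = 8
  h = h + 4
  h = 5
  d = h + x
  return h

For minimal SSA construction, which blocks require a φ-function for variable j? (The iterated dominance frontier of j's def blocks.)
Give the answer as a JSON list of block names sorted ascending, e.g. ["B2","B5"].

idom tree: B1←B0 B2←B0 B3←B1 B4←B0 B5←B0 B6←B1 B7←B0 B8←B0
Dom at joins:
  B4: preds {B1,B2}: {B0,B1} ∩ {B0,B2} = {B0}; idom=B0
  B5: preds {B0,B2,B3}: {B0} ∩ {B0,B2} ∩ {B0,B1,B3} = {B0}; idom=B0
  B6: preds {B1,B3}: {B0,B1} ∩ {B0,B1,B3} = {B0,B1}; idom=B1
  B7: preds {B3,B5,B6}: {B0,B1,B3} ∩ {B0,B5} ∩ {B0,B1,B6} = {B0}; idom=B0
  B8: preds {B4,B7}: {B0,B4} ∩ {B0,B7} = {B0}; idom=B0

DF walk-up:
  B4←B1: walk B1 to B0
  B4←B2: walk B2 to B0
  B5←B0: walk · to B0
  B5←B2: walk B2 to B0
  B5←B3: walk B3→B1 to B0
  B6←B1: walk · to B1
  B6←B3: walk B3 to B1
  B7←B3: walk B3→B1 to B0
  B7←B5: walk B5 to B0
  B7←B6: walk B6→B1 to B0
  B8←B4: walk B4 to B0
  B8←B7: walk B7 to B0
  B0: DF=∅
  B1: DF={B4,B5,B7}
  B2: DF={B4,B5}
  B3: DF={B5,B6,B7}
  B4: DF={B8}
  B5: DF={B7}
  B6: DF={B7}
  B7: DF={B8}
  B8: DF=∅

φ for j: defs {B3}
  DF⁺ = {B5,B6,B7,B8}

Answer: ["B5", "B6", "B7", "B8"]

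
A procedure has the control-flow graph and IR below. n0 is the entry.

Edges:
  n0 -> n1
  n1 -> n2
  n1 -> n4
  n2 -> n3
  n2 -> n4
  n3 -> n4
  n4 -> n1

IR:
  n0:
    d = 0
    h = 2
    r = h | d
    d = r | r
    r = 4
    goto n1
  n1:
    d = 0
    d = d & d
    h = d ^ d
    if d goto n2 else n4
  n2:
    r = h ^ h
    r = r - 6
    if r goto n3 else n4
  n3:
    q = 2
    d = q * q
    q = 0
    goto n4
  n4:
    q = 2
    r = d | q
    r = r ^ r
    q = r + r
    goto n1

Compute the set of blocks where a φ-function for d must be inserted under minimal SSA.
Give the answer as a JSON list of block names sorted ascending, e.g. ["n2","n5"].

Answer: ["n1", "n4"]

Analysis:
idom tree: n1←n0 n2←n1 n3←n2 n4←n1
Dom at joins:
  n1: preds {n0,n4}: {n0} ∩ {n0,n1,n4} = {n0}; idom=n0
  n4: preds {n1,n2,n3}: {n0,n1} ∩ {n0,n1,n2} ∩ {n0,n1,n2,n3} = {n0,n1}; idom=n1

DF derivation:
  n1←n0: walk · to n0
  n1←n4: walk n4→n1 to n0
  n4←n1: walk · to n1
  n4←n2: walk n2 to n1
  n4←n3: walk n3→n2 to n1
  n0 → ∅
  n1 → {n1}
  n2 → {n4}
  n3 → {n4}
  n4 → {n1}

φ for d: defs {n0,n1,n3}
  DF⁺ = {n1,n4}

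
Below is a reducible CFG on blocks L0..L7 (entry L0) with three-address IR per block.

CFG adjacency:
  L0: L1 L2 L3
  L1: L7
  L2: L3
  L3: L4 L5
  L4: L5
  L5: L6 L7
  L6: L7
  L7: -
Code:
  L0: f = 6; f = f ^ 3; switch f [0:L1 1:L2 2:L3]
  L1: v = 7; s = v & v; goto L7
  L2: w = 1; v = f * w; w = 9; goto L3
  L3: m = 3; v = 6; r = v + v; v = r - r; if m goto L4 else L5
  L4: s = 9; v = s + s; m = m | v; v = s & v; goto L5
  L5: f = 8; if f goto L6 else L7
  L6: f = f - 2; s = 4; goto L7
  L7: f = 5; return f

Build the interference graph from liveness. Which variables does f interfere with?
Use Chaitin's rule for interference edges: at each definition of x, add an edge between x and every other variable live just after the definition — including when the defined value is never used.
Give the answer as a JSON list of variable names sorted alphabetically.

Answer: ["w"]

Derivation:
Per-block:
  L0 def {f} use ∅
  L1 def {s,v} use ∅
  L2 def {v,w} use {f}
  L3 def {m,r,v} use ∅
  L4 def {m,s,v} use {m}
  L5 def {f} use ∅
  L6 def {f,s} use {f}
  L7 def {f} use ∅

Backward fixpoint:
  live L0: ∅→{f}
  live L1: ∅→∅
  live L2: {f}→∅
  live L3: ∅→{m}
  live L4: {m}→∅
  live L5: ∅→{f}
  live L6: {f}→∅
  live L7: ∅→∅

Conflict graph:
  f↔{w}
  m↔{r,s,v}
  r↔{m}
  s↔{m,v}
  v↔{m,s}
  w↔{f}

N(f) = ["w"]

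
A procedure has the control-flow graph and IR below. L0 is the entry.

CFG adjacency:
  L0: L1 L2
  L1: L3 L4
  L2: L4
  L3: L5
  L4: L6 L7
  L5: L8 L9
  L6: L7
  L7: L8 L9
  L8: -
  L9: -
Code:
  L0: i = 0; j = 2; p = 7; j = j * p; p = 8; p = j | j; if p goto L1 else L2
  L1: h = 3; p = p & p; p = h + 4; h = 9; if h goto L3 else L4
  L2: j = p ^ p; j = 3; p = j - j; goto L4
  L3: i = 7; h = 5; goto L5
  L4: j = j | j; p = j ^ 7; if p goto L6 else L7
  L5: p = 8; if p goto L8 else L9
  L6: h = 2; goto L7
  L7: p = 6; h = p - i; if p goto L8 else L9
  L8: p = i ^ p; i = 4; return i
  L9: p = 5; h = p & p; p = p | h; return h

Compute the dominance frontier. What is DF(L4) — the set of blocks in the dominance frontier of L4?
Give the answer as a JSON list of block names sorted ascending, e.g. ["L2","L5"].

idom tree: L1←L0 L2←L0 L3←L1 L4←L0 L5←L3 L6←L4 L7←L4 L8←L0 L9←L0
Dom at joins:
  L4: preds {L1,L2}: {L0,L1} ∩ {L0,L2} = {L0}; idom=L0
  L7: preds {L4,L6}: {L0,L4} ∩ {L0,L4,L6} = {L0,L4}; idom=L4
  L8: preds {L5,L7}: {L0,L1,L3,L5} ∩ {L0,L4,L7} = {L0}; idom=L0
  L9: preds {L5,L7}: {L0,L1,L3,L5} ∩ {L0,L4,L7} = {L0}; idom=L0

DF derivation:
  L4←L1: walk L1 to L0
  L4←L2: walk L2 to L0
  L7←L4: walk · to L4
  L7←L6: walk L6 to L4
  L8←L5: walk L5→L3→L1 to L0
  L8←L7: walk L7→L4 to L0
  L9←L5: walk L5→L3→L1 to L0
  L9←L7: walk L7→L4 to L0
  L0 → ∅
  L1 → {L4,L8,L9}
  L2 → {L4}
  L3 → {L8,L9}
  L4 → {L8,L9}
  L5 → {L8,L9}
  L6 → {L7}
  L7 → {L8,L9}
  L8 → ∅
  L9 → ∅

DF(L4) = ["L8", "L9"]

Answer: ["L8", "L9"]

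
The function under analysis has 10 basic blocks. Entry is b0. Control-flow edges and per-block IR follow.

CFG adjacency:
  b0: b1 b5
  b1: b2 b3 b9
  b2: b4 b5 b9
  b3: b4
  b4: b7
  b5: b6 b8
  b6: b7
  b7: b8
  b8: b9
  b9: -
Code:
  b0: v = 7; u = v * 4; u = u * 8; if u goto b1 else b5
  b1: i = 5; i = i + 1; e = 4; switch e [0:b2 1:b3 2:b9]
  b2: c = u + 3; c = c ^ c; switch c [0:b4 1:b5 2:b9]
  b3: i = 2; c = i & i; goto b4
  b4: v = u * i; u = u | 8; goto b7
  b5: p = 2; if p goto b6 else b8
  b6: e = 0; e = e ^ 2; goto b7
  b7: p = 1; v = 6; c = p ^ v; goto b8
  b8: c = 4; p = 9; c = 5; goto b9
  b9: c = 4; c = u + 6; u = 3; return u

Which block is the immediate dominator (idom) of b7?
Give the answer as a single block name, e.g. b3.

Answer: b0

Working:
idom tree: b1←b0 b2←b1 b3←b1 b4←b1 b5←b0 b6←b5 b7←b0 b8←b0 b9←b0
Dom at joins:
  b4: preds {b2,b3}: {b0,b1,b2} ∩ {b0,b1,b3} = {b0,b1}; idom=b1
  b5: preds {b0,b2}: {b0} ∩ {b0,b1,b2} = {b0}; idom=b0
  b7: preds {b4,b6}: {b0,b1,b4} ∩ {b0,b5,b6} = {b0}; idom=b0
  b8: preds {b5,b7}: {b0,b5} ∩ {b0,b7} = {b0}; idom=b0
  b9: preds {b1,b2,b8}: {b0,b1} ∩ {b0,b1,b2} ∩ {b0,b8} = {b0}; idom=b0

idom(b7) = b0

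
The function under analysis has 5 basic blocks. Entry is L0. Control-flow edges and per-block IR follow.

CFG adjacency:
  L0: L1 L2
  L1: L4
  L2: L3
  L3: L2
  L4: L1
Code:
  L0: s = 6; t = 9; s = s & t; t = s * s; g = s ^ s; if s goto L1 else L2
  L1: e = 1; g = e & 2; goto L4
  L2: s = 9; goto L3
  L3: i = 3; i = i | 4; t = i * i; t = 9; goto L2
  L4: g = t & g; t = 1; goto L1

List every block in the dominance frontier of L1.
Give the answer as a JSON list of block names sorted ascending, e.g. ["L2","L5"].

idom tree: L1←L0 L2←L0 L3←L2 L4←L1
Join-block Dom:
  L1: preds {L0,L4}: {L0} ∩ {L0,L1,L4} = {L0}; idom=L0
  L2: preds {L0,L3}: {L0} ∩ {L0,L2,L3} = {L0}; idom=L0

Frontier:
  L1←L0: walk · to L0
  L1←L4: walk L4→L1 to L0
  L2←L0: walk · to L0
  L2←L3: walk L3→L2 to L0
  DF(L0)=∅
  DF(L1)={L1}
  DF(L2)={L2}
  DF(L3)={L2}
  DF(L4)={L1}

DF(L1) = ["L1"]

Answer: ["L1"]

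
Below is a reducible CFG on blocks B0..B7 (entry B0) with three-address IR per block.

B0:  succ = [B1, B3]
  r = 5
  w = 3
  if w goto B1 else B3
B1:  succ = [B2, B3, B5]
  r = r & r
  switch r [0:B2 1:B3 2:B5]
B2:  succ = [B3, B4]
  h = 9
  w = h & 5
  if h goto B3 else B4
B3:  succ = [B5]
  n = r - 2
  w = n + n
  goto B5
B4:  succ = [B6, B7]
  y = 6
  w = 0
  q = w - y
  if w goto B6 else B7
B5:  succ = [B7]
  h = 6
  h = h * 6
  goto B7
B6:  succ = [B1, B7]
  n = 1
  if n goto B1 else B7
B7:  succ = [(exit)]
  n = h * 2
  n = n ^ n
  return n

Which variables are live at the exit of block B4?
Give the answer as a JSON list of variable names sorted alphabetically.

def/use:
  B0: {r,w} / ∅
  B1: {r} / {r}
  B2: {h,w} / ∅
  B3: {n,w} / {r}
  B4: {q,w,y} / ∅
  B5: {h} / ∅
  B6: {n} / ∅
  B7: {n} / {h}

Liveness:
  live B0: ∅→{r}
  live B1: {r}→{r}
  live B2: {r}→{h,r}
  live B3: {r}→∅
  live B4: {h,r}→{h,r}
  live B5: ∅→{h}
  live B6: {h,r}→{h,r}
  live B7: {h}→∅

live-out(B4) = ["h", "r"]

Answer: ["h", "r"]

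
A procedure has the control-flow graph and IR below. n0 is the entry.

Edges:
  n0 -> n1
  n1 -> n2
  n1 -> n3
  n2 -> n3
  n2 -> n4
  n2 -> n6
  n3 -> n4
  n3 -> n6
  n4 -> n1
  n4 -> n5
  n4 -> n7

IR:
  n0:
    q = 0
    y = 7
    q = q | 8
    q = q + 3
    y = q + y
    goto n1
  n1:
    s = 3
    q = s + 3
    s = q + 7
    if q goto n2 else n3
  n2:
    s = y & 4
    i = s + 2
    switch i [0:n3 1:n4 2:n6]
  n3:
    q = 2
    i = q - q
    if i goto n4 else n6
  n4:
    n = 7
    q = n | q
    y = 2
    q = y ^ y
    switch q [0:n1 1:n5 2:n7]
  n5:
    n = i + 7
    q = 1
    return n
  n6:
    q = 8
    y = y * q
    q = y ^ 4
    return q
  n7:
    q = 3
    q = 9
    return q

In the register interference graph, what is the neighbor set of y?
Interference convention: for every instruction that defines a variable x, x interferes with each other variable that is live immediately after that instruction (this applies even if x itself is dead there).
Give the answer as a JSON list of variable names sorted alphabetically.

Per-block:
  n0 def {q,y} use ∅
  n1 def {q,s} use ∅
  n2 def {i,s} use {y}
  n3 def {i,q} use ∅
  n4 def {n,q,y} use {q}
  n5 def {n,q} use {i}
  n6 def {q,y} use {y}
  n7 def {q} use ∅

Liveness:
  n0 li=∅ lo={y}
  n1 li={y} lo={q,y}
  n2 li={q,y} lo={i,q,y}
  n3 li={y} lo={i,q,y}
  n4 li={i,q} lo={i,y}
  n5 li={i} lo=∅
  n6 li={y} lo=∅
  n7 li=∅ lo=∅

Interference:
  i↔{n,q,y}
  n↔{i,q}
  q↔{i,n,s,y}
  s↔{q,y}
  y↔{i,q,s}

N(y) = ["i", "q", "s"]

Answer: ["i", "q", "s"]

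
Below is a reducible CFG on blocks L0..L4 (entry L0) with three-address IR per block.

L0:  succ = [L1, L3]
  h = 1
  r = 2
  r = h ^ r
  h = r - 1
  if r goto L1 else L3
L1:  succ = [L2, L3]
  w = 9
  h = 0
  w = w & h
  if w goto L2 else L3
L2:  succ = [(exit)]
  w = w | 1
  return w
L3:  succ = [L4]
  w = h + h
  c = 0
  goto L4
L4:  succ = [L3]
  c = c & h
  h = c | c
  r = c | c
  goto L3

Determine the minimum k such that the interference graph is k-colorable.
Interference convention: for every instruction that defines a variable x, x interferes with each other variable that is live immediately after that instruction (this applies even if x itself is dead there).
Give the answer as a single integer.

Per-block:
  L0: {h,r} / ∅
  L1: {h,w} / ∅
  L2: {w} / {w}
  L3: {c,w} / {h}
  L4: {c,h,r} / {c,h}

Backward fixpoint:
  L0: in=∅ out={h}
  L1: in=∅ out={h,w}
  L2: in={w} out=∅
  L3: in={h} out={c,h}
  L4: in={c,h} out={h}

Interfere edges:
  c↔{h}
  h↔{c,r,w}
  r↔{h}
  w↔{h}

Chromatic number:
  {c,h} pairwise interfere (2-clique) ⇒ χ ≥ 2
  assign c→c1 h→c0 r→c1 w→c1 — no edge inside a register ⇒ χ ≤ 2
  χ = 2

Answer: 2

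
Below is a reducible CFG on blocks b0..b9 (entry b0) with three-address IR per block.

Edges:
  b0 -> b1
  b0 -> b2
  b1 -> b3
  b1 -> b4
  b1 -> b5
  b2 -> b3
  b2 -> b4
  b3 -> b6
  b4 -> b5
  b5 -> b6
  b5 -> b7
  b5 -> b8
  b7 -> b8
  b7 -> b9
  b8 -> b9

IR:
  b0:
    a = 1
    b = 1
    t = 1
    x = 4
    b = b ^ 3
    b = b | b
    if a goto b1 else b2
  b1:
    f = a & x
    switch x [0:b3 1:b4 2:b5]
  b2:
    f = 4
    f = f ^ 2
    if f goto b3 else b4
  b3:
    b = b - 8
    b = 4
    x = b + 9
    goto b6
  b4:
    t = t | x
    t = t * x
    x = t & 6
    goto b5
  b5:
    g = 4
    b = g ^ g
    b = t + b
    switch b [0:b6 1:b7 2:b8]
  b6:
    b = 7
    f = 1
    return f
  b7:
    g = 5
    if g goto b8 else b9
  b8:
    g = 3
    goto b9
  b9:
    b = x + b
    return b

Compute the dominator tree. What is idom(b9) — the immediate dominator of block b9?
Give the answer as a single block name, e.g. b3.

Answer: b5

Analysis:
idom tree: b1←b0 b2←b0 b3←b0 b4←b0 b5←b0 b6←b0 b7←b5 b8←b5 b9←b5
Dom∩ at merges:
  b3: preds {b1,b2}: {b0,b1} ∩ {b0,b2} = {b0}; idom=b0
  b4: preds {b1,b2}: {b0,b1} ∩ {b0,b2} = {b0}; idom=b0
  b5: preds {b1,b4}: {b0,b1} ∩ {b0,b4} = {b0}; idom=b0
  b6: preds {b3,b5}: {b0,b3} ∩ {b0,b5} = {b0}; idom=b0
  b8: preds {b5,b7}: {b0,b5} ∩ {b0,b5,b7} = {b0,b5}; idom=b5
  b9: preds {b7,b8}: {b0,b5,b7} ∩ {b0,b5,b8} = {b0,b5}; idom=b5

idom(b9) = b5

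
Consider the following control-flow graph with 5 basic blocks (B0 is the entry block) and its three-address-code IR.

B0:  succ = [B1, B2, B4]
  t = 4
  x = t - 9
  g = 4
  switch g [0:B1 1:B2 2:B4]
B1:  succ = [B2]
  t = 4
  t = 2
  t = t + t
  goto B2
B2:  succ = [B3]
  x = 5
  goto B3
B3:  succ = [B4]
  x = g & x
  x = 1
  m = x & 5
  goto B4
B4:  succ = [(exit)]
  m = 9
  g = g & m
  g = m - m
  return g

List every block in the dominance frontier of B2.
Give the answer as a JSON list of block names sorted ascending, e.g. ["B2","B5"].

Answer: ["B4"]

Derivation:
idom tree: B1←B0 B2←B0 B3←B2 B4←B0
Dom at joins:
  B2: preds {B0,B1}: {B0} ∩ {B0,B1} = {B0}; idom=B0
  B4: preds {B0,B3}: {B0} ∩ {B0,B2,B3} = {B0}; idom=B0

DF walk-up:
  B2←B0: walk · to B0
  B2←B1: walk B1 to B0
  B4←B0: walk · to B0
  B4←B3: walk B3→B2 to B0
  DF(B0)=∅
  DF(B1)={B2}
  DF(B2)={B4}
  DF(B3)={B4}
  DF(B4)=∅

DF(B2) = ["B4"]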